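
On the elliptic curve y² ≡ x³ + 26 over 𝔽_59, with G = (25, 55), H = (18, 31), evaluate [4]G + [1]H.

(11, 0)

First 4G:
Repeated addition: build up to 4G.
2G: tangent at (25, 55): λ = (3·25² + 0)/(2·55) ≡ 46/51. 51⁻¹ ≡ 22 (mod 59) since 51·22 = 1122 ≡ 1, so λ ≡ 46·22 ≡ 9.
  x = λ² - 25 - 25 = 81 - 50 ≡ 31; y = λ·(25 - 31) - 55 ≡ 9. → (31, 9)
3G: (31, 9) + (25, 55). λ = (55 - 9)/(25 - 31) ≡ 46/53 mod 59. 53⁻¹ ≡ 49 (mod 59), so λ ≡ 12.
  x = λ² - 31 - 25 = 144 - 56 ≡ 29; y = λ·(31 - 29) - 9 ≡ 15. → (29, 15)
4G: (29, 15) + (25, 55). λ = (55 - 15)/(25 - 29) ≡ 40/55 mod 59. 55⁻¹ ≡ 44 (mod 59), so λ ≡ 49.
  x = λ² - 29 - 25 = 2401 - 54 ≡ 46; y = λ·(29 - 46) - 15 ≡ 37. → (46, 37)
4G = (46, 37).
Finally 4G + H:
(46, 37) + (18, 31). λ = (31 - 37)/(18 - 46) ≡ 53/31 mod 59. 31⁻¹ ≡ 40 (mod 59), so λ ≡ 55.
  x = λ² - 46 - 18 = 3025 - 64 ≡ 11; y = λ·(46 - 11) - 37 ≡ 0. → (11, 0)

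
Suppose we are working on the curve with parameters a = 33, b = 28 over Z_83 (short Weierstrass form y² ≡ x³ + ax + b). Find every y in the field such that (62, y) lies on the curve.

x³ + 33x + 28 = 240402 ≡ 34 (mod 83).
34 is a non-residue mod 83; no y exists.

none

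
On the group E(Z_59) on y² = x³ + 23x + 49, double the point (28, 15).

(18, 49)

tangent at (28, 15): λ = (3·28² + 23)/(2·15) ≡ 15/30. 30⁻¹ ≡ 2 (mod 59) since 30·2 = 60 ≡ 1, so λ ≡ 15·2 ≡ 30.
  x = λ² - 28 - 28 = 900 - 56 ≡ 18; y = λ·(28 - 18) - 15 ≡ 49. → (18, 49)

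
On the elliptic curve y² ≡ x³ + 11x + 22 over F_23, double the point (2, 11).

(19, 12)

tangent at (2, 11): λ = (3·2² + 11)/(2·11) ≡ 0/22. 22⁻¹ ≡ 22 (mod 23), so λ ≡ 0·22 ≡ 0.
  x = λ² - 2 - 2 = 0 - 4 ≡ 19; y = λ·(2 - 19) - 11 ≡ 12. → (19, 12)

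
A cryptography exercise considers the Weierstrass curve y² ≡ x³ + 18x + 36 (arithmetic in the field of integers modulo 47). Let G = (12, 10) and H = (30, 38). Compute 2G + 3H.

First 2G:
Repeated addition: build up to 2G.
2G: tangent at (12, 10): λ = (3·12² + 18)/(2·10) ≡ 27/20. 20⁻¹ ≡ 40 (mod 47), so λ ≡ 27·40 ≡ 46.
  x = λ² - 12 - 12 = 2116 - 24 ≡ 24; y = λ·(12 - 24) - 10 ≡ 2. → (24, 2)
2G = (24, 2).
Next 3H:
Repeated addition: build up to 3H.
2H: tangent at (30, 38): λ = (3·30² + 18)/(2·38) ≡ 39/29. 29⁻¹ ≡ 13 (mod 47) since 29·13 = 377 ≡ 1, so λ ≡ 39·13 ≡ 37.
  x = λ² - 30 - 30 = 1369 - 60 ≡ 40; y = λ·(30 - 40) - 38 ≡ 15. → (40, 15)
3H: (40, 15) + (30, 38). λ = (38 - 15)/(30 - 40) ≡ 23/37 mod 47. 37⁻¹ ≡ 14 (mod 47), so λ ≡ 40.
  x = λ² - 40 - 30 = 1600 - 70 ≡ 26; y = λ·(40 - 26) - 15 ≡ 28. → (26, 28)
3H = (26, 28).
Finally 2G + 3H:
(24, 2) + (26, 28). λ = (28 - 2)/(26 - 24) ≡ 26/2 mod 47. 2⁻¹ ≡ 24 (mod 47), so λ ≡ 13.
  x = λ² - 24 - 26 = 169 - 50 ≡ 25; y = λ·(24 - 25) - 2 ≡ 32. → (25, 32)

(25, 32)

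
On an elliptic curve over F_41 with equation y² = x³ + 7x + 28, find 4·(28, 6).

(19, 38)

Write G = (28, 6).
Double-and-add on 4 = (100)₂. Start with G = (28, 6) for the leading 1-bit.
double: tangent at (28, 6): λ = (3·28² + 7)/(2·6) ≡ 22/12. 12⁻¹ ≡ 24 (mod 41), so λ ≡ 22·24 ≡ 36.
  x = λ² - 28 - 28 = 1296 - 56 ≡ 10; y = λ·(28 - 10) - 6 ≡ 27. → (10, 27)
double: tangent at (10, 27): λ = (3·10² + 7)/(2·27) ≡ 20/13. 13⁻¹ ≡ 19 (mod 41), so λ ≡ 20·19 ≡ 11.
  x = λ² - 10 - 10 = 121 - 20 ≡ 19; y = λ·(10 - 19) - 27 ≡ 38. → (19, 38)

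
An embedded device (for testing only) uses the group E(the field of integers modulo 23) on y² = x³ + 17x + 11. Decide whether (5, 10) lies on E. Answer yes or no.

y² = 10² ≡ 8; x³ + 17x + 11 = 221 ≡ 14 (mod 23). 8 ≠ 14.

no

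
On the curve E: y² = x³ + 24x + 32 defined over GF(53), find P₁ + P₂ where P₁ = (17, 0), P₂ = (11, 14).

(1, 51)

(17, 0) + (11, 14). λ = (14 - 0)/(11 - 17) ≡ 14/47 mod 53. 47⁻¹ ≡ 44 (mod 53), so λ ≡ 33.
  x = λ² - 17 - 11 = 1089 - 28 ≡ 1; y = λ·(17 - 1) - 0 ≡ 51. → (1, 51)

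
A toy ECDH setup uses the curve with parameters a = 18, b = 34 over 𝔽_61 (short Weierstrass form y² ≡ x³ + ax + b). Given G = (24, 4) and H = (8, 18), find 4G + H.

First 4G:
Repeated addition: build up to 4G.
2G: tangent at (24, 4): λ = (3·24² + 18)/(2·4) ≡ 38/8. 8⁻¹ ≡ 23 (mod 61), so λ ≡ 38·23 ≡ 20.
  x = λ² - 24 - 24 = 400 - 48 ≡ 47; y = λ·(24 - 47) - 4 ≡ 24. → (47, 24)
3G: (47, 24) + (24, 4). λ = (4 - 24)/(24 - 47) ≡ 41/38 mod 61. 38⁻¹ ≡ 53 (mod 61), so λ ≡ 38.
  x = λ² - 47 - 24 = 1444 - 71 ≡ 31; y = λ·(47 - 31) - 24 ≡ 35. → (31, 35)
4G: (31, 35) + (24, 4). λ = (4 - 35)/(24 - 31) ≡ 30/54 mod 61. 54⁻¹ ≡ 26 (mod 61), so λ ≡ 48.
  x = λ² - 31 - 24 = 2304 - 55 ≡ 53; y = λ·(31 - 53) - 35 ≡ 7. → (53, 7)
4G = (53, 7).
Finally 4G + H:
(53, 7) + (8, 18). λ = (18 - 7)/(8 - 53) ≡ 11/16 mod 61. 16⁻¹ ≡ 42 (mod 61), so λ ≡ 35.
  x = λ² - 53 - 8 = 1225 - 61 ≡ 5; y = λ·(53 - 5) - 7 ≡ 26. → (5, 26)

(5, 26)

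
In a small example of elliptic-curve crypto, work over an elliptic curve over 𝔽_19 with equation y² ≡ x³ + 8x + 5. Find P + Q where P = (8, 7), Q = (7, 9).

(8, 12)

(8, 7) + (7, 9). λ = (9 - 7)/(7 - 8) ≡ 2/18 mod 19. 18⁻¹ ≡ 18 (mod 19) since 18·18 = 324 ≡ 1, so λ ≡ 17.
  x = λ² - 8 - 7 = 289 - 15 ≡ 8; y = λ·(8 - 8) - 7 ≡ 12. → (8, 12)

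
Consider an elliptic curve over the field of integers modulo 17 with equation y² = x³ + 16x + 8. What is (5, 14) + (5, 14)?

tangent at (5, 14): λ = (3·5² + 16)/(2·14) ≡ 6/11. 11⁻¹ ≡ 14 (mod 17) since 11·14 = 154 ≡ 1, so λ ≡ 6·14 ≡ 16.
  x = λ² - 5 - 5 = 256 - 10 ≡ 8; y = λ·(5 - 8) - 14 ≡ 6. → (8, 6)

(8, 6)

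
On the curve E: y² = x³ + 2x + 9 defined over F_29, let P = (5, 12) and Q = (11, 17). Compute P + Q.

(0, 26)

(5, 12) + (11, 17). λ = (17 - 12)/(11 - 5) ≡ 5/6 mod 29. 6⁻¹ ≡ 5 (mod 29), so λ ≡ 25.
  x = λ² - 5 - 11 = 625 - 16 ≡ 0; y = λ·(5 - 0) - 12 ≡ 26. → (0, 26)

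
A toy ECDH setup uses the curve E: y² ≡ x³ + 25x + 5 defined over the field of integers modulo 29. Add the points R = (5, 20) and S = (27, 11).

(17, 6)

(5, 20) + (27, 11). λ = (11 - 20)/(27 - 5) ≡ 20/22 mod 29. 22⁻¹ ≡ 4 (mod 29), so λ ≡ 22.
  x = λ² - 5 - 27 = 484 - 32 ≡ 17; y = λ·(5 - 17) - 20 ≡ 6. → (17, 6)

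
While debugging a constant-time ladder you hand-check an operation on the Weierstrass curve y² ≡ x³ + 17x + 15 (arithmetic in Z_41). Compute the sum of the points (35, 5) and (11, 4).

(16, 18)

(35, 5) + (11, 4). λ = (4 - 5)/(11 - 35) ≡ 40/17 mod 41. 17⁻¹ ≡ 29 (mod 41) since 17·29 = 493 ≡ 1, so λ ≡ 12.
  x = λ² - 35 - 11 = 144 - 46 ≡ 16; y = λ·(35 - 16) - 5 ≡ 18. → (16, 18)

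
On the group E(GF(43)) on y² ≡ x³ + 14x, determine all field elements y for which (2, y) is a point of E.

6, 37

x³ + 14x + 0 = 36 ≡ 36 (mod 43).
Square roots of 36 mod 43: 6 and 37 (since 6² = 36 ≡ 36).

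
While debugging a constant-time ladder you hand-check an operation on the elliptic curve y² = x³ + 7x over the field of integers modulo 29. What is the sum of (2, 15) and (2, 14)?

The two points share x = 2 and their y-coordinates satisfy 15 + 14 ≡ 0 (mod 29), so they are inverses. Their sum is the point at infinity.

O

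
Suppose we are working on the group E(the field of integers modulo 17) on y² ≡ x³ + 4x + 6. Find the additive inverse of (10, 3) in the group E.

-(10, 3) = (10, -3 mod 17) = (10, 14).

(10, 14)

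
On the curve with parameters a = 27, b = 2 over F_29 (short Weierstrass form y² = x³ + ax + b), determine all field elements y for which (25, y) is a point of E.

2, 27

x³ + 27x + 2 = 16302 ≡ 4 (mod 29).
Square roots of 4 mod 29: 2 and 27 (since 2² = 4 ≡ 4).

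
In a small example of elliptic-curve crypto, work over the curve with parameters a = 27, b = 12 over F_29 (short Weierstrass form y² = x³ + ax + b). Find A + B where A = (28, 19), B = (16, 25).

(28, 19) + (16, 25). λ = (25 - 19)/(16 - 28) ≡ 6/17 mod 29. 17⁻¹ ≡ 12 (mod 29), so λ ≡ 14.
  x = λ² - 28 - 16 = 196 - 44 ≡ 7; y = λ·(28 - 7) - 19 ≡ 14. → (7, 14)

(7, 14)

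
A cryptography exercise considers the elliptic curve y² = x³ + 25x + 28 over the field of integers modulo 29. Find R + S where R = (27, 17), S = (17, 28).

(27, 17) + (17, 28). λ = (28 - 17)/(17 - 27) ≡ 11/19 mod 29. 19⁻¹ ≡ 26 (mod 29) since 19·26 = 494 ≡ 1, so λ ≡ 25.
  x = λ² - 27 - 17 = 625 - 44 ≡ 1; y = λ·(27 - 1) - 17 ≡ 24. → (1, 24)

(1, 24)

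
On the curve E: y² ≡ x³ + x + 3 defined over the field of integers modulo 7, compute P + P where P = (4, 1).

tangent at (4, 1): λ = (3·4² + 1)/(2·1) ≡ 0/2. 2⁻¹ ≡ 4 (mod 7), so λ ≡ 0·4 ≡ 0.
  x = λ² - 4 - 4 = 0 - 8 ≡ 6; y = λ·(4 - 6) - 1 ≡ 6. → (6, 6)

(6, 6)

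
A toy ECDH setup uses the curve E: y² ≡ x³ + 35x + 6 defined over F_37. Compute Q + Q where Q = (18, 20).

tangent at (18, 20): λ = (3·18² + 35)/(2·20) ≡ 8/3. 3⁻¹ ≡ 25 (mod 37) since 3·25 = 75 ≡ 1, so λ ≡ 8·25 ≡ 15.
  x = λ² - 18 - 18 = 225 - 36 ≡ 4; y = λ·(18 - 4) - 20 ≡ 5. → (4, 5)

(4, 5)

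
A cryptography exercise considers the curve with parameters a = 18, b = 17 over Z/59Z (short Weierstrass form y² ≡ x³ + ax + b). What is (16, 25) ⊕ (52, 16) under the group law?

(39, 25)

(16, 25) + (52, 16). λ = (16 - 25)/(52 - 16) ≡ 50/36 mod 59. 36⁻¹ ≡ 41 (mod 59) since 36·41 = 1476 ≡ 1, so λ ≡ 44.
  x = λ² - 16 - 52 = 1936 - 68 ≡ 39; y = λ·(16 - 39) - 25 ≡ 25. → (39, 25)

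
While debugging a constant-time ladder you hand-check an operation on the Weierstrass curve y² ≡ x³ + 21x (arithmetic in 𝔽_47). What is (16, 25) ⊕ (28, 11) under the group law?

(16, 25) + (28, 11). λ = (11 - 25)/(28 - 16) ≡ 33/12 mod 47. 12⁻¹ ≡ 4 (mod 47) since 12·4 = 48 ≡ 1, so λ ≡ 38.
  x = λ² - 16 - 28 = 1444 - 44 ≡ 37; y = λ·(16 - 37) - 25 ≡ 23. → (37, 23)

(37, 23)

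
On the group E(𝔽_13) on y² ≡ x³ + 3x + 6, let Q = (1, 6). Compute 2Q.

(8, 10)

tangent at (1, 6): λ = (3·1² + 3)/(2·6) ≡ 6/12. 12⁻¹ ≡ 12 (mod 13) since 12·12 = 144 ≡ 1, so λ ≡ 6·12 ≡ 7.
  x = λ² - 1 - 1 = 49 - 2 ≡ 8; y = λ·(1 - 8) - 6 ≡ 10. → (8, 10)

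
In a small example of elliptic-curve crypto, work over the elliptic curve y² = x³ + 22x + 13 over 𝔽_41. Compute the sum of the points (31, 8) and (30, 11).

(30, 30)

(31, 8) + (30, 11). λ = (11 - 8)/(30 - 31) ≡ 3/40 mod 41. 40⁻¹ ≡ 40 (mod 41), so λ ≡ 38.
  x = λ² - 31 - 30 = 1444 - 61 ≡ 30; y = λ·(31 - 30) - 8 ≡ 30. → (30, 30)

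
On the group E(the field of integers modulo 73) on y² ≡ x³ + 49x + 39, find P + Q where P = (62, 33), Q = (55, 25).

(62, 33) + (55, 25). λ = (25 - 33)/(55 - 62) ≡ 65/66 mod 73. 66⁻¹ ≡ 52 (mod 73), so λ ≡ 22.
  x = λ² - 62 - 55 = 484 - 117 ≡ 2; y = λ·(62 - 2) - 33 ≡ 46. → (2, 46)

(2, 46)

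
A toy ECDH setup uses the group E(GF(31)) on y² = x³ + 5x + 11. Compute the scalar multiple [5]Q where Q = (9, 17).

Repeated addition: build up to 5Q.
2Q: tangent at (9, 17): λ = (3·9² + 5)/(2·17) ≡ 0/3. 3⁻¹ ≡ 21 (mod 31), so λ ≡ 0·21 ≡ 0.
  x = λ² - 9 - 9 = 0 - 18 ≡ 13; y = λ·(9 - 13) - 17 ≡ 14. → (13, 14)
3Q: (13, 14) + (9, 17). λ = (17 - 14)/(9 - 13) ≡ 3/27 mod 31. 27⁻¹ ≡ 23 (mod 31) since 27·23 = 621 ≡ 1, so λ ≡ 7.
  x = λ² - 13 - 9 = 49 - 22 ≡ 27; y = λ·(13 - 27) - 14 ≡ 12. → (27, 12)
4Q: (27, 12) + (9, 17). λ = (17 - 12)/(9 - 27) ≡ 5/13 mod 31. 13⁻¹ ≡ 12 (mod 31), so λ ≡ 29.
  x = λ² - 27 - 9 = 841 - 36 ≡ 30; y = λ·(27 - 30) - 12 ≡ 25. → (30, 25)
5Q: (30, 25) + (9, 17). λ = (17 - 25)/(9 - 30) ≡ 23/10 mod 31. 10⁻¹ ≡ 28 (mod 31), so λ ≡ 24.
  x = λ² - 30 - 9 = 576 - 39 ≡ 10; y = λ·(30 - 10) - 25 ≡ 21. → (10, 21)

(10, 21)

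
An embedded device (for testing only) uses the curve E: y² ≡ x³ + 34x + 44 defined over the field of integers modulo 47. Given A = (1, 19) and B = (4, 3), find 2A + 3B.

(13, 2)

First 2A:
Repeated addition: build up to 2A.
2A: tangent at (1, 19): λ = (3·1² + 34)/(2·19) ≡ 37/38. 38⁻¹ ≡ 26 (mod 47), so λ ≡ 37·26 ≡ 22.
  x = λ² - 1 - 1 = 484 - 2 ≡ 12; y = λ·(1 - 12) - 19 ≡ 21. → (12, 21)
2A = (12, 21).
Next 3B:
Repeated addition: build up to 3B.
2B: tangent at (4, 3): λ = (3·4² + 34)/(2·3) ≡ 35/6. 6⁻¹ ≡ 8 (mod 47), so λ ≡ 35·8 ≡ 45.
  x = λ² - 4 - 4 = 2025 - 8 ≡ 43; y = λ·(4 - 43) - 3 ≡ 28. → (43, 28)
3B: (43, 28) + (4, 3). λ = (3 - 28)/(4 - 43) ≡ 22/8 mod 47. 8⁻¹ ≡ 6 (mod 47) since 8·6 = 48 ≡ 1, so λ ≡ 38.
  x = λ² - 43 - 4 = 1444 - 47 ≡ 34; y = λ·(43 - 34) - 28 ≡ 32. → (34, 32)
3B = (34, 32).
Finally 2A + 3B:
(12, 21) + (34, 32). λ = (32 - 21)/(34 - 12) ≡ 11/22 mod 47. 22⁻¹ ≡ 15 (mod 47), so λ ≡ 24.
  x = λ² - 12 - 34 = 576 - 46 ≡ 13; y = λ·(12 - 13) - 21 ≡ 2. → (13, 2)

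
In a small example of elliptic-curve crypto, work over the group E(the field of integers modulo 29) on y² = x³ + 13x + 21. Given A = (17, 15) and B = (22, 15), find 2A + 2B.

(27, 25)

First 2A:
Repeated addition: build up to 2A.
2A: tangent at (17, 15): λ = (3·17² + 13)/(2·15) ≡ 10/1. 1⁻¹ ≡ 1 (mod 29) since 1·1 = 1 ≡ 1, so λ ≡ 10·1 ≡ 10.
  x = λ² - 17 - 17 = 100 - 34 ≡ 8; y = λ·(17 - 8) - 15 ≡ 17. → (8, 17)
2A = (8, 17).
Next 2B:
Repeated addition: build up to 2B.
2B: tangent at (22, 15): λ = (3·22² + 13)/(2·15) ≡ 15/1. 1⁻¹ ≡ 1 (mod 29), so λ ≡ 15·1 ≡ 15.
  x = λ² - 22 - 22 = 225 - 44 ≡ 7; y = λ·(22 - 7) - 15 ≡ 7. → (7, 7)
2B = (7, 7).
Finally 2A + 2B:
(8, 17) + (7, 7). λ = (7 - 17)/(7 - 8) ≡ 19/28 mod 29. 28⁻¹ ≡ 28 (mod 29), so λ ≡ 10.
  x = λ² - 8 - 7 = 100 - 15 ≡ 27; y = λ·(8 - 27) - 17 ≡ 25. → (27, 25)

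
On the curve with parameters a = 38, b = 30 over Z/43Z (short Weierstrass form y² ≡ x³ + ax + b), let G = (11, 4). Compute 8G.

(28, 27)

Repeated addition: build up to 8G.
2G: tangent at (11, 4): λ = (3·11² + 38)/(2·4) ≡ 14/8. 8⁻¹ ≡ 27 (mod 43), so λ ≡ 14·27 ≡ 34.
  x = λ² - 11 - 11 = 1156 - 22 ≡ 16; y = λ·(11 - 16) - 4 ≡ 41. → (16, 41)
3G: (16, 41) + (11, 4). λ = (4 - 41)/(11 - 16) ≡ 6/38 mod 43. 38⁻¹ ≡ 17 (mod 43), so λ ≡ 16.
  x = λ² - 16 - 11 = 256 - 27 ≡ 14; y = λ·(16 - 14) - 41 ≡ 34. → (14, 34)
4G: (14, 34) + (11, 4). λ = (4 - 34)/(11 - 14) ≡ 13/40 mod 43. 40⁻¹ ≡ 14 (mod 43) since 40·14 = 560 ≡ 1, so λ ≡ 10.
  x = λ² - 14 - 11 = 100 - 25 ≡ 32; y = λ·(14 - 32) - 34 ≡ 1. → (32, 1)
5G: (32, 1) + (11, 4). λ = (4 - 1)/(11 - 32) ≡ 3/22 mod 43. 22⁻¹ ≡ 2 (mod 43) since 22·2 = 44 ≡ 1, so λ ≡ 6.
  x = λ² - 32 - 11 = 36 - 43 ≡ 36; y = λ·(32 - 36) - 1 ≡ 18. → (36, 18)
6G: (36, 18) + (11, 4). λ = (4 - 18)/(11 - 36) ≡ 29/18 mod 43. 18⁻¹ ≡ 12 (mod 43), so λ ≡ 4.
  x = λ² - 36 - 11 = 16 - 47 ≡ 12; y = λ·(36 - 12) - 18 ≡ 35. → (12, 35)
7G: (12, 35) + (11, 4). λ = (4 - 35)/(11 - 12) ≡ 12/42 mod 43. 42⁻¹ ≡ 42 (mod 43) since 42·42 = 1764 ≡ 1, so λ ≡ 31.
  x = λ² - 12 - 11 = 961 - 23 ≡ 35; y = λ·(12 - 35) - 35 ≡ 26. → (35, 26)
8G: (35, 26) + (11, 4). λ = (4 - 26)/(11 - 35) ≡ 21/19 mod 43. 19⁻¹ ≡ 34 (mod 43), so λ ≡ 26.
  x = λ² - 35 - 11 = 676 - 46 ≡ 28; y = λ·(35 - 28) - 26 ≡ 27. → (28, 27)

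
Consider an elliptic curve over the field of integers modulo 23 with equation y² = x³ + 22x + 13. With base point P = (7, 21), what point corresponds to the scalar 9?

(18, 13)

Double-and-add on 9 = (1001)₂. Start with P = (7, 21) for the leading 1-bit.
double: tangent at (7, 21): λ = (3·7² + 22)/(2·21) ≡ 8/19. 19⁻¹ ≡ 17 (mod 23), so λ ≡ 8·17 ≡ 21.
  x = λ² - 7 - 7 = 441 - 14 ≡ 13; y = λ·(7 - 13) - 21 ≡ 14. → (13, 14)
double: tangent at (13, 14): λ = (3·13² + 22)/(2·14) ≡ 0/5. 5⁻¹ ≡ 14 (mod 23) since 5·14 = 70 ≡ 1, so λ ≡ 0·14 ≡ 0.
  x = λ² - 13 - 13 = 0 - 26 ≡ 20; y = λ·(13 - 20) - 14 ≡ 9. → (20, 9)
double: tangent at (20, 9): λ = (3·20² + 22)/(2·9) ≡ 3/18. 18⁻¹ ≡ 9 (mod 23), so λ ≡ 3·9 ≡ 4.
  x = λ² - 20 - 20 = 16 - 40 ≡ 22; y = λ·(20 - 22) - 9 ≡ 6. → (22, 6)
add P: (22, 6) + (7, 21). λ = (21 - 6)/(7 - 22) ≡ 15/8 mod 23. 8⁻¹ ≡ 3 (mod 23) since 8·3 = 24 ≡ 1, so λ ≡ 22.
  x = λ² - 22 - 7 = 484 - 29 ≡ 18; y = λ·(22 - 18) - 6 ≡ 13. → (18, 13)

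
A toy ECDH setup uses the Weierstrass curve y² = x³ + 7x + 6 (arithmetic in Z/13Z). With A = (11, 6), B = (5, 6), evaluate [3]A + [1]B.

First 3A:
Repeated addition: build up to 3A.
2A: tangent at (11, 6): λ = (3·11² + 7)/(2·6) ≡ 6/12. 12⁻¹ ≡ 12 (mod 13) since 12·12 = 144 ≡ 1, so λ ≡ 6·12 ≡ 7.
  x = λ² - 11 - 11 = 49 - 22 ≡ 1; y = λ·(11 - 1) - 6 ≡ 12. → (1, 12)
3A: (1, 12) + (11, 6). λ = (6 - 12)/(11 - 1) ≡ 7/10 mod 13. 10⁻¹ ≡ 4 (mod 13), so λ ≡ 2.
  x = λ² - 1 - 11 = 4 - 12 ≡ 5; y = λ·(1 - 5) - 12 ≡ 6. → (5, 6)
3A = (5, 6).
Finally 3A + B:
tangent at (5, 6): λ = (3·5² + 7)/(2·6) ≡ 4/12. 12⁻¹ ≡ 12 (mod 13), so λ ≡ 4·12 ≡ 9.
  x = λ² - 5 - 5 = 81 - 10 ≡ 6; y = λ·(5 - 6) - 6 ≡ 11. → (6, 11)

(6, 11)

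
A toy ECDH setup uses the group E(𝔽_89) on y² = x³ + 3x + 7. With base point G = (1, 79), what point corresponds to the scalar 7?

Double-and-add on 7 = (111)₂. Start with G = (1, 79) for the leading 1-bit.
double: tangent at (1, 79): λ = (3·1² + 3)/(2·79) ≡ 6/69. 69⁻¹ ≡ 40 (mod 89), so λ ≡ 6·40 ≡ 62.
  x = λ² - 1 - 1 = 3844 - 2 ≡ 15; y = λ·(1 - 15) - 79 ≡ 32. → (15, 32)
add G: (15, 32) + (1, 79). λ = (79 - 32)/(1 - 15) ≡ 47/75 mod 89. 75⁻¹ ≡ 19 (mod 89) since 75·19 = 1425 ≡ 1, so λ ≡ 3.
  x = λ² - 15 - 1 = 9 - 16 ≡ 82; y = λ·(15 - 82) - 32 ≡ 34. → (82, 34)
double: tangent at (82, 34): λ = (3·82² + 3)/(2·34) ≡ 61/68. 68⁻¹ ≡ 72 (mod 89), so λ ≡ 61·72 ≡ 31.
  x = λ² - 82 - 82 = 961 - 164 ≡ 85; y = λ·(82 - 85) - 34 ≡ 51. → (85, 51)
add G: (85, 51) + (1, 79). λ = (79 - 51)/(1 - 85) ≡ 28/5 mod 89. 5⁻¹ ≡ 18 (mod 89) since 5·18 = 90 ≡ 1, so λ ≡ 59.
  x = λ² - 85 - 1 = 3481 - 86 ≡ 13; y = λ·(85 - 13) - 51 ≡ 14. → (13, 14)

(13, 14)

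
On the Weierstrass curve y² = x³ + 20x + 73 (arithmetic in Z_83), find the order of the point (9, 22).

5

2P: tangent at (9, 22): λ = (3·9² + 20)/(2·22) ≡ 14/44. 44⁻¹ ≡ 17 (mod 83) since 44·17 = 748 ≡ 1, so λ ≡ 14·17 ≡ 72.
  x = λ² - 9 - 9 = 5184 - 18 ≡ 20; y = λ·(9 - 20) - 22 ≡ 16. → (20, 16)
3P: (20, 16) + (9, 22). λ = (22 - 16)/(9 - 20) ≡ 6/72 mod 83. 72⁻¹ ≡ 15 (mod 83), so λ ≡ 7.
  x = λ² - 20 - 9 = 49 - 29 ≡ 20; y = λ·(20 - 20) - 16 ≡ 67. → (20, 67)
4P: (20, 67) + (9, 22). λ = (22 - 67)/(9 - 20) ≡ 38/72 mod 83. 72⁻¹ ≡ 15 (mod 83), so λ ≡ 72.
  x = λ² - 20 - 9 = 5184 - 29 ≡ 9; y = λ·(20 - 9) - 67 ≡ 61. → (9, 61)
5P: (9, 61) + (9, 22): same x and y₁ ≡ -y₂, so the sum is the point at infinity.
5P = the point at infinity, so the order is 5.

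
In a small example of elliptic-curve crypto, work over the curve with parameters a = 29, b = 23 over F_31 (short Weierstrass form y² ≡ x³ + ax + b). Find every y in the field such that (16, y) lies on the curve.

none

x³ + 29x + 23 = 4583 ≡ 26 (mod 31).
26 is a non-residue mod 31; no y exists.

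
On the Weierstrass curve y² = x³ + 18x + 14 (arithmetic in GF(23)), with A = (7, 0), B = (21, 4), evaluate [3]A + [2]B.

First 3A:
Repeated addition: build up to 3A.
2A: (7, 0) + (7, 0): same x and y₁ ≡ -y₂, so the sum is O.
3A: O + (7, 0) = (7, 0) (identity).
3A = (7, 0).
Next 2B:
Repeated addition: build up to 2B.
2B: tangent at (21, 4): λ = (3·21² + 18)/(2·4) ≡ 7/8. 8⁻¹ ≡ 3 (mod 23), so λ ≡ 7·3 ≡ 21.
  x = λ² - 21 - 21 = 441 - 42 ≡ 8; y = λ·(21 - 8) - 4 ≡ 16. → (8, 16)
2B = (8, 16).
Finally 3A + 2B:
(7, 0) + (8, 16). λ = (16 - 0)/(8 - 7) ≡ 16/1 mod 23. 1⁻¹ ≡ 1 (mod 23) since 1·1 = 1 ≡ 1, so λ ≡ 16.
  x = λ² - 7 - 8 = 256 - 15 ≡ 11; y = λ·(7 - 11) - 0 ≡ 5. → (11, 5)

(11, 5)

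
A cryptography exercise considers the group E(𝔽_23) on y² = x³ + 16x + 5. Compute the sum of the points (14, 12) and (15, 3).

(6, 8)

(14, 12) + (15, 3). λ = (3 - 12)/(15 - 14) ≡ 14/1 mod 23. 1⁻¹ ≡ 1 (mod 23), so λ ≡ 14.
  x = λ² - 14 - 15 = 196 - 29 ≡ 6; y = λ·(14 - 6) - 12 ≡ 8. → (6, 8)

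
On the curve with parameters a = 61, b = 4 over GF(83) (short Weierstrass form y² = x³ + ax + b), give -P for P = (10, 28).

(10, 55)

-(10, 28) = (10, -28 mod 83) = (10, 55).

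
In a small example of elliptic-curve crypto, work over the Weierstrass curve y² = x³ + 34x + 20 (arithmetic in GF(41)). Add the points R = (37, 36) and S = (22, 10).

(24, 33)

(37, 36) + (22, 10). λ = (10 - 36)/(22 - 37) ≡ 15/26 mod 41. 26⁻¹ ≡ 30 (mod 41) since 26·30 = 780 ≡ 1, so λ ≡ 40.
  x = λ² - 37 - 22 = 1600 - 59 ≡ 24; y = λ·(37 - 24) - 36 ≡ 33. → (24, 33)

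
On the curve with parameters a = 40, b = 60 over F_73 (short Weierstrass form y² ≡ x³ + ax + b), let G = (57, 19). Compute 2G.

(35, 30)

tangent at (57, 19): λ = (3·57² + 40)/(2·19) ≡ 5/38. 38⁻¹ ≡ 25 (mod 73) since 38·25 = 950 ≡ 1, so λ ≡ 5·25 ≡ 52.
  x = λ² - 57 - 57 = 2704 - 114 ≡ 35; y = λ·(57 - 35) - 19 ≡ 30. → (35, 30)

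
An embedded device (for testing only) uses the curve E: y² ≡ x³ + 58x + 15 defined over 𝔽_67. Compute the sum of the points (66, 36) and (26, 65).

(66, 36) + (26, 65). λ = (65 - 36)/(26 - 66) ≡ 29/27 mod 67. 27⁻¹ ≡ 5 (mod 67), so λ ≡ 11.
  x = λ² - 66 - 26 = 121 - 92 ≡ 29; y = λ·(66 - 29) - 36 ≡ 36. → (29, 36)

(29, 36)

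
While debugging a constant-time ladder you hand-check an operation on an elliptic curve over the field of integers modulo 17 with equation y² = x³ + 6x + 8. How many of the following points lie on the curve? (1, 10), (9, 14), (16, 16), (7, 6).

(1, 10): 10² ≡ 15, rhs ≡ 15 → on.
(9, 14): 14² ≡ 9, rhs ≡ 9 → on.
(16, 16): 16² ≡ 1, rhs ≡ 1 → on.
(7, 6): 6² ≡ 2, rhs ≡ 2 → on.

4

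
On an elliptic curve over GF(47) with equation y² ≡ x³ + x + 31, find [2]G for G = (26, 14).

tangent at (26, 14): λ = (3·26² + 1)/(2·14) ≡ 8/28. 28⁻¹ ≡ 42 (mod 47), so λ ≡ 8·42 ≡ 7.
  x = λ² - 26 - 26 = 49 - 52 ≡ 44; y = λ·(26 - 44) - 14 ≡ 1. → (44, 1)

(44, 1)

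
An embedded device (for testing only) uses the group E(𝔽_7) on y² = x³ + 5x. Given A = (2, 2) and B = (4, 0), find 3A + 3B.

First 3A:
Repeated addition: build up to 3A.
2A: tangent at (2, 2): λ = (3·2² + 5)/(2·2) ≡ 3/4. 4⁻¹ ≡ 2 (mod 7), so λ ≡ 3·2 ≡ 6.
  x = λ² - 2 - 2 = 36 - 4 ≡ 4; y = λ·(2 - 4) - 2 ≡ 0. → (4, 0)
3A: (4, 0) + (2, 2). λ = (2 - 0)/(2 - 4) ≡ 2/5 mod 7. 5⁻¹ ≡ 3 (mod 7), so λ ≡ 6.
  x = λ² - 4 - 2 = 36 - 6 ≡ 2; y = λ·(4 - 2) - 0 ≡ 5. → (2, 5)
3A = (2, 5).
Next 3B:
Repeated addition: build up to 3B.
2B: (4, 0) + (4, 0): same x and y₁ ≡ -y₂, so the sum is O.
3B: O + (4, 0) = (4, 0) (identity).
3B = (4, 0).
Finally 3A + 3B:
(2, 5) + (4, 0). λ = (0 - 5)/(4 - 2) ≡ 2/2 mod 7. 2⁻¹ ≡ 4 (mod 7), so λ ≡ 1.
  x = λ² - 2 - 4 = 1 - 6 ≡ 2; y = λ·(2 - 2) - 5 ≡ 2. → (2, 2)

(2, 2)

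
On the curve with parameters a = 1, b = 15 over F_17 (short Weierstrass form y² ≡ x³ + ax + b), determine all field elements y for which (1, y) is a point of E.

0

x³ + 1x + 15 = 17 ≡ 0 (mod 17).
Only y = 0 satisfies y² ≡ 0.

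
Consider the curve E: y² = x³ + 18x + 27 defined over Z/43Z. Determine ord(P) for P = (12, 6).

4

2P: tangent at (12, 6): λ = (3·12² + 18)/(2·6) ≡ 20/12. 12⁻¹ ≡ 18 (mod 43), so λ ≡ 20·18 ≡ 16.
  x = λ² - 12 - 12 = 256 - 24 ≡ 17; y = λ·(12 - 17) - 6 ≡ 0. → (17, 0)
3P: (17, 0) + (12, 6). λ = (6 - 0)/(12 - 17) ≡ 6/38 mod 43. 38⁻¹ ≡ 17 (mod 43), so λ ≡ 16.
  x = λ² - 17 - 12 = 256 - 29 ≡ 12; y = λ·(17 - 12) - 0 ≡ 37. → (12, 37)
4P: (12, 37) + (12, 6): same x and y₁ ≡ -y₂, so the sum is the point at infinity.
4P = the point at infinity, so the order is 4.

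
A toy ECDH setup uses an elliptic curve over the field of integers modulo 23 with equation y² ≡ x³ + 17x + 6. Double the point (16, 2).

tangent at (16, 2): λ = (3·16² + 17)/(2·2) ≡ 3/4. 4⁻¹ ≡ 6 (mod 23), so λ ≡ 3·6 ≡ 18.
  x = λ² - 16 - 16 = 324 - 32 ≡ 16; y = λ·(16 - 16) - 2 ≡ 21. → (16, 21)

(16, 21)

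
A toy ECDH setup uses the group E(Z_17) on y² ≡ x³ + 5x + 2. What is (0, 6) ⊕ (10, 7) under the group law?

(15, 1)

(0, 6) + (10, 7). λ = (7 - 6)/(10 - 0) ≡ 1/10 mod 17. 10⁻¹ ≡ 12 (mod 17) since 10·12 = 120 ≡ 1, so λ ≡ 12.
  x = λ² - 0 - 10 = 144 - 10 ≡ 15; y = λ·(0 - 15) - 6 ≡ 1. → (15, 1)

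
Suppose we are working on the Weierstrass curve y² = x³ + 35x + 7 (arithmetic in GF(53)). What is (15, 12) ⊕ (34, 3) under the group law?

(15, 12) + (34, 3). λ = (3 - 12)/(34 - 15) ≡ 44/19 mod 53. 19⁻¹ ≡ 14 (mod 53) since 19·14 = 266 ≡ 1, so λ ≡ 33.
  x = λ² - 15 - 34 = 1089 - 49 ≡ 33; y = λ·(15 - 33) - 12 ≡ 30. → (33, 30)

(33, 30)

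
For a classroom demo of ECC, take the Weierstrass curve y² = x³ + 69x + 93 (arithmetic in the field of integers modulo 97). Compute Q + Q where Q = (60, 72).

(42, 62)

tangent at (60, 72): λ = (3·60² + 69)/(2·72) ≡ 5/47. 47⁻¹ ≡ 64 (mod 97) since 47·64 = 3008 ≡ 1, so λ ≡ 5·64 ≡ 29.
  x = λ² - 60 - 60 = 841 - 120 ≡ 42; y = λ·(60 - 42) - 72 ≡ 62. → (42, 62)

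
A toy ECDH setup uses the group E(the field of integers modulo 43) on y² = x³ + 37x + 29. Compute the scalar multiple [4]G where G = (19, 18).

Repeated addition: build up to 4G.
2G: tangent at (19, 18): λ = (3·19² + 37)/(2·18) ≡ 2/36. 36⁻¹ ≡ 6 (mod 43), so λ ≡ 2·6 ≡ 12.
  x = λ² - 19 - 19 = 144 - 38 ≡ 20; y = λ·(19 - 20) - 18 ≡ 13. → (20, 13)
3G: (20, 13) + (19, 18). λ = (18 - 13)/(19 - 20) ≡ 5/42 mod 43. 42⁻¹ ≡ 42 (mod 43) since 42·42 = 1764 ≡ 1, so λ ≡ 38.
  x = λ² - 20 - 19 = 1444 - 39 ≡ 29; y = λ·(20 - 29) - 13 ≡ 32. → (29, 32)
4G: (29, 32) + (19, 18). λ = (18 - 32)/(19 - 29) ≡ 29/33 mod 43. 33⁻¹ ≡ 30 (mod 43) since 33·30 = 990 ≡ 1, so λ ≡ 10.
  x = λ² - 29 - 19 = 100 - 48 ≡ 9; y = λ·(29 - 9) - 32 ≡ 39. → (9, 39)

(9, 39)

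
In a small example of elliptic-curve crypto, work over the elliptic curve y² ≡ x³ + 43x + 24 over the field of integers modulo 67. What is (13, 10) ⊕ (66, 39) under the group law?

(13, 10) + (66, 39). λ = (39 - 10)/(66 - 13) ≡ 29/53 mod 67. 53⁻¹ ≡ 43 (mod 67), so λ ≡ 41.
  x = λ² - 13 - 66 = 1681 - 79 ≡ 61; y = λ·(13 - 61) - 10 ≡ 32. → (61, 32)

(61, 32)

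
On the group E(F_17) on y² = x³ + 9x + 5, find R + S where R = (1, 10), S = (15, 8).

(1, 10) + (15, 8). λ = (8 - 10)/(15 - 1) ≡ 15/14 mod 17. 14⁻¹ ≡ 11 (mod 17), so λ ≡ 12.
  x = λ² - 1 - 15 = 144 - 16 ≡ 9; y = λ·(1 - 9) - 10 ≡ 13. → (9, 13)

(9, 13)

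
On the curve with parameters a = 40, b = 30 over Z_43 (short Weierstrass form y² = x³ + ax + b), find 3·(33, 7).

(35, 31)

Write Q = (33, 7).
Repeated addition: build up to 3Q.
2Q: tangent at (33, 7): λ = (3·33² + 40)/(2·7) ≡ 39/14. 14⁻¹ ≡ 40 (mod 43), so λ ≡ 39·40 ≡ 12.
  x = λ² - 33 - 33 = 144 - 66 ≡ 35; y = λ·(33 - 35) - 7 ≡ 12. → (35, 12)
3Q: (35, 12) + (33, 7). λ = (7 - 12)/(33 - 35) ≡ 38/41 mod 43. 41⁻¹ ≡ 21 (mod 43), so λ ≡ 24.
  x = λ² - 35 - 33 = 576 - 68 ≡ 35; y = λ·(35 - 35) - 12 ≡ 31. → (35, 31)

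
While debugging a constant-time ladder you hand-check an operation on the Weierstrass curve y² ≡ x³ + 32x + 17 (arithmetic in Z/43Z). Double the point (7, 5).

(11, 18)

tangent at (7, 5): λ = (3·7² + 32)/(2·5) ≡ 7/10. 10⁻¹ ≡ 13 (mod 43), so λ ≡ 7·13 ≡ 5.
  x = λ² - 7 - 7 = 25 - 14 ≡ 11; y = λ·(7 - 11) - 5 ≡ 18. → (11, 18)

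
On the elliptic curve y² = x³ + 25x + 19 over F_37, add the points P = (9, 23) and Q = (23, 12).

(16, 1)

(9, 23) + (23, 12). λ = (12 - 23)/(23 - 9) ≡ 26/14 mod 37. 14⁻¹ ≡ 8 (mod 37), so λ ≡ 23.
  x = λ² - 9 - 23 = 529 - 32 ≡ 16; y = λ·(9 - 16) - 23 ≡ 1. → (16, 1)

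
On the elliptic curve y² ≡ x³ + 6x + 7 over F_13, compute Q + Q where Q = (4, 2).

tangent at (4, 2): λ = (3·4² + 6)/(2·2) ≡ 2/4. 4⁻¹ ≡ 10 (mod 13), so λ ≡ 2·10 ≡ 7.
  x = λ² - 4 - 4 = 49 - 8 ≡ 2; y = λ·(4 - 2) - 2 ≡ 12. → (2, 12)

(2, 12)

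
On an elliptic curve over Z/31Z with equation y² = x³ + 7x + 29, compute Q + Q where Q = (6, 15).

(7, 7)

tangent at (6, 15): λ = (3·6² + 7)/(2·15) ≡ 22/30. 30⁻¹ ≡ 30 (mod 31) since 30·30 = 900 ≡ 1, so λ ≡ 22·30 ≡ 9.
  x = λ² - 6 - 6 = 81 - 12 ≡ 7; y = λ·(6 - 7) - 15 ≡ 7. → (7, 7)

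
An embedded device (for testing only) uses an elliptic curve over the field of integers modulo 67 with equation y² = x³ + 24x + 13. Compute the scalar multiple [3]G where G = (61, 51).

Repeated addition: build up to 3G.
2G: tangent at (61, 51): λ = (3·61² + 24)/(2·51) ≡ 65/35. 35⁻¹ ≡ 23 (mod 67), so λ ≡ 65·23 ≡ 21.
  x = λ² - 61 - 61 = 441 - 122 ≡ 51; y = λ·(61 - 51) - 51 ≡ 25. → (51, 25)
3G: (51, 25) + (61, 51). λ = (51 - 25)/(61 - 51) ≡ 26/10 mod 67. 10⁻¹ ≡ 47 (mod 67) since 10·47 = 470 ≡ 1, so λ ≡ 16.
  x = λ² - 51 - 61 = 256 - 112 ≡ 10; y = λ·(51 - 10) - 25 ≡ 28. → (10, 28)

(10, 28)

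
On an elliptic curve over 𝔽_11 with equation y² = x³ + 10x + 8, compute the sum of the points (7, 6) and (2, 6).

(2, 5)

(7, 6) + (2, 6). λ = (6 - 6)/(2 - 7) ≡ 0/6 mod 11. 6⁻¹ ≡ 2 (mod 11), so λ ≡ 0.
  x = λ² - 7 - 2 = 0 - 9 ≡ 2; y = λ·(7 - 2) - 6 ≡ 5. → (2, 5)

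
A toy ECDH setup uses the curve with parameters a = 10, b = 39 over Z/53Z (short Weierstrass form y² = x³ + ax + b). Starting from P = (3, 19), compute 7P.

(20, 17)

Double-and-add on 7 = (111)₂. Start with P = (3, 19) for the leading 1-bit.
double: tangent at (3, 19): λ = (3·3² + 10)/(2·19) ≡ 37/38. 38⁻¹ ≡ 7 (mod 53) since 38·7 = 266 ≡ 1, so λ ≡ 37·7 ≡ 47.
  x = λ² - 3 - 3 = 2209 - 6 ≡ 30; y = λ·(3 - 30) - 19 ≡ 37. → (30, 37)
add P: (30, 37) + (3, 19). λ = (19 - 37)/(3 - 30) ≡ 35/26 mod 53. 26⁻¹ ≡ 51 (mod 53), so λ ≡ 36.
  x = λ² - 30 - 3 = 1296 - 33 ≡ 44; y = λ·(30 - 44) - 37 ≡ 42. → (44, 42)
double: tangent at (44, 42): λ = (3·44² + 10)/(2·42) ≡ 41/31. 31⁻¹ ≡ 12 (mod 53), so λ ≡ 41·12 ≡ 15.
  x = λ² - 44 - 44 = 225 - 88 ≡ 31; y = λ·(44 - 31) - 42 ≡ 47. → (31, 47)
add P: (31, 47) + (3, 19). λ = (19 - 47)/(3 - 31) ≡ 25/25 mod 53. 25⁻¹ ≡ 17 (mod 53) since 25·17 = 425 ≡ 1, so λ ≡ 1.
  x = λ² - 31 - 3 = 1 - 34 ≡ 20; y = λ·(31 - 20) - 47 ≡ 17. → (20, 17)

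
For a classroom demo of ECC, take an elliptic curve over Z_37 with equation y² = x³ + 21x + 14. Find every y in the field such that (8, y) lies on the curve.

18, 19

x³ + 21x + 14 = 694 ≡ 28 (mod 37).
Square roots of 28 mod 37: 18 and 19 (since 18² = 324 ≡ 28).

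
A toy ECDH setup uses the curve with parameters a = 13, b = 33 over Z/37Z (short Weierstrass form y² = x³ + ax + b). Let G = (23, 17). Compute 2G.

(0, 25)

tangent at (23, 17): λ = (3·23² + 13)/(2·17) ≡ 9/34. 34⁻¹ ≡ 12 (mod 37), so λ ≡ 9·12 ≡ 34.
  x = λ² - 23 - 23 = 1156 - 46 ≡ 0; y = λ·(23 - 0) - 17 ≡ 25. → (0, 25)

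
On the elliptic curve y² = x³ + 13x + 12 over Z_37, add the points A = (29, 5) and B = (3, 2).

(17, 22)

(29, 5) + (3, 2). λ = (2 - 5)/(3 - 29) ≡ 34/11 mod 37. 11⁻¹ ≡ 27 (mod 37), so λ ≡ 30.
  x = λ² - 29 - 3 = 900 - 32 ≡ 17; y = λ·(29 - 17) - 5 ≡ 22. → (17, 22)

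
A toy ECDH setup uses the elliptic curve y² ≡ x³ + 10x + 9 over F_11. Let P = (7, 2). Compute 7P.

(7, 9)

Double-and-add on 7 = (111)₂. Start with P = (7, 2) for the leading 1-bit.
double: tangent at (7, 2): λ = (3·7² + 10)/(2·2) ≡ 3/4. 4⁻¹ ≡ 3 (mod 11), so λ ≡ 3·3 ≡ 9.
  x = λ² - 7 - 7 = 81 - 14 ≡ 1; y = λ·(7 - 1) - 2 ≡ 8. → (1, 8)
add P: (1, 8) + (7, 2). λ = (2 - 8)/(7 - 1) ≡ 5/6 mod 11. 6⁻¹ ≡ 2 (mod 11) since 6·2 = 12 ≡ 1, so λ ≡ 10.
  x = λ² - 1 - 7 = 100 - 8 ≡ 4; y = λ·(1 - 4) - 8 ≡ 6. → (4, 6)
double: tangent at (4, 6): λ = (3·4² + 10)/(2·6) ≡ 3/1. 1⁻¹ ≡ 1 (mod 11) since 1·1 = 1 ≡ 1, so λ ≡ 3·1 ≡ 3.
  x = λ² - 4 - 4 = 9 - 8 ≡ 1; y = λ·(4 - 1) - 6 ≡ 3. → (1, 3)
add P: (1, 3) + (7, 2). λ = (2 - 3)/(7 - 1) ≡ 10/6 mod 11. 6⁻¹ ≡ 2 (mod 11), so λ ≡ 9.
  x = λ² - 1 - 7 = 81 - 8 ≡ 7; y = λ·(1 - 7) - 3 ≡ 9. → (7, 9)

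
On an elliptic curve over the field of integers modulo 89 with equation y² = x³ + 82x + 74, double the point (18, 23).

tangent at (18, 23): λ = (3·18² + 82)/(2·23) ≡ 75/46. 46⁻¹ ≡ 60 (mod 89) since 46·60 = 2760 ≡ 1, so λ ≡ 75·60 ≡ 50.
  x = λ² - 18 - 18 = 2500 - 36 ≡ 61; y = λ·(18 - 61) - 23 ≡ 52. → (61, 52)

(61, 52)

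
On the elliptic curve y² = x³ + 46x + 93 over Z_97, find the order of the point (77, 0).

2

2P: (77, 0) + (77, 0): same x and y₁ ≡ -y₂, so the sum is the point at infinity.
2P = the point at infinity, so the order is 2.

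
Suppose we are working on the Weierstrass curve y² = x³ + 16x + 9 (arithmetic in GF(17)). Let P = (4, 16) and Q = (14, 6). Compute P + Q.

(4, 16) + (14, 6). λ = (6 - 16)/(14 - 4) ≡ 7/10 mod 17. 10⁻¹ ≡ 12 (mod 17), so λ ≡ 16.
  x = λ² - 4 - 14 = 256 - 18 ≡ 0; y = λ·(4 - 0) - 16 ≡ 14. → (0, 14)

(0, 14)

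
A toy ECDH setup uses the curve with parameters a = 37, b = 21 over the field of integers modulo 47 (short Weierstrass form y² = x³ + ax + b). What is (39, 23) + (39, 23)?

(5, 40)

tangent at (39, 23): λ = (3·39² + 37)/(2·23) ≡ 41/46. 46⁻¹ ≡ 46 (mod 47) since 46·46 = 2116 ≡ 1, so λ ≡ 41·46 ≡ 6.
  x = λ² - 39 - 39 = 36 - 78 ≡ 5; y = λ·(39 - 5) - 23 ≡ 40. → (5, 40)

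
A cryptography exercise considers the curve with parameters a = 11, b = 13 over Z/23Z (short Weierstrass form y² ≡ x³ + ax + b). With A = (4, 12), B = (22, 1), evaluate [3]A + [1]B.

First 3A:
Repeated addition: build up to 3A.
2A: tangent at (4, 12): λ = (3·4² + 11)/(2·12) ≡ 13/1. 1⁻¹ ≡ 1 (mod 23), so λ ≡ 13·1 ≡ 13.
  x = λ² - 4 - 4 = 169 - 8 ≡ 0; y = λ·(4 - 0) - 12 ≡ 17. → (0, 17)
3A: (0, 17) + (4, 12). λ = (12 - 17)/(4 - 0) ≡ 18/4 mod 23. 4⁻¹ ≡ 6 (mod 23) since 4·6 = 24 ≡ 1, so λ ≡ 16.
  x = λ² - 0 - 4 = 256 - 4 ≡ 22; y = λ·(0 - 22) - 17 ≡ 22. → (22, 22)
3A = (22, 22).
Finally 3A + B:
(22, 22) + (22, 1): same x and y₁ ≡ -y₂, so the sum is O.

O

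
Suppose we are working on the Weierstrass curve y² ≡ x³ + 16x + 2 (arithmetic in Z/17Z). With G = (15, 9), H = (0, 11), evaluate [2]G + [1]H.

First 2G:
Repeated addition: build up to 2G.
2G: tangent at (15, 9): λ = (3·15² + 16)/(2·9) ≡ 11/1. 1⁻¹ ≡ 1 (mod 17), so λ ≡ 11·1 ≡ 11.
  x = λ² - 15 - 15 = 121 - 30 ≡ 6; y = λ·(15 - 6) - 9 ≡ 5. → (6, 5)
2G = (6, 5).
Finally 2G + H:
(6, 5) + (0, 11). λ = (11 - 5)/(0 - 6) ≡ 6/11 mod 17. 11⁻¹ ≡ 14 (mod 17), so λ ≡ 16.
  x = λ² - 6 - 0 = 256 - 6 ≡ 12; y = λ·(6 - 12) - 5 ≡ 1. → (12, 1)

(12, 1)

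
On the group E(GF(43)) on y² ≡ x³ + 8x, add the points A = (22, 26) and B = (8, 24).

(22, 26) + (8, 24). λ = (24 - 26)/(8 - 22) ≡ 41/29 mod 43. 29⁻¹ ≡ 3 (mod 43), so λ ≡ 37.
  x = λ² - 22 - 8 = 1369 - 30 ≡ 6; y = λ·(22 - 6) - 26 ≡ 7. → (6, 7)

(6, 7)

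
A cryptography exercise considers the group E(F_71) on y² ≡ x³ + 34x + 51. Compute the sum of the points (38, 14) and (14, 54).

(6, 51)

(38, 14) + (14, 54). λ = (54 - 14)/(14 - 38) ≡ 40/47 mod 71. 47⁻¹ ≡ 68 (mod 71), so λ ≡ 22.
  x = λ² - 38 - 14 = 484 - 52 ≡ 6; y = λ·(38 - 6) - 14 ≡ 51. → (6, 51)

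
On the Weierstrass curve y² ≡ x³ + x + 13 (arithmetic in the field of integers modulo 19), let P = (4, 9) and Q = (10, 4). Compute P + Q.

(4, 9) + (10, 4). λ = (4 - 9)/(10 - 4) ≡ 14/6 mod 19. 6⁻¹ ≡ 16 (mod 19), so λ ≡ 15.
  x = λ² - 4 - 10 = 225 - 14 ≡ 2; y = λ·(4 - 2) - 9 ≡ 2. → (2, 2)

(2, 2)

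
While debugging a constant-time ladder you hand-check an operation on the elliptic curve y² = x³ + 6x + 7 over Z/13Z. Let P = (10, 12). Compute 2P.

tangent at (10, 12): λ = (3·10² + 6)/(2·12) ≡ 7/11. 11⁻¹ ≡ 6 (mod 13), so λ ≡ 7·6 ≡ 3.
  x = λ² - 10 - 10 = 9 - 20 ≡ 2; y = λ·(10 - 2) - 12 ≡ 12. → (2, 12)

(2, 12)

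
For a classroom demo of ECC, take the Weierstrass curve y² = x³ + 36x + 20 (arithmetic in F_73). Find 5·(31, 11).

Write G = (31, 11).
Repeated addition: build up to 5G.
2G: tangent at (31, 11): λ = (3·31² + 36)/(2·11) ≡ 72/22. 22⁻¹ ≡ 10 (mod 73), so λ ≡ 72·10 ≡ 63.
  x = λ² - 31 - 31 = 3969 - 62 ≡ 38; y = λ·(31 - 38) - 11 ≡ 59. → (38, 59)
3G: (38, 59) + (31, 11). λ = (11 - 59)/(31 - 38) ≡ 25/66 mod 73. 66⁻¹ ≡ 52 (mod 73), so λ ≡ 59.
  x = λ² - 38 - 31 = 3481 - 69 ≡ 54; y = λ·(38 - 54) - 59 ≡ 19. → (54, 19)
4G: (54, 19) + (31, 11). λ = (11 - 19)/(31 - 54) ≡ 65/50 mod 73. 50⁻¹ ≡ 19 (mod 73) since 50·19 = 950 ≡ 1, so λ ≡ 67.
  x = λ² - 54 - 31 = 4489 - 85 ≡ 24; y = λ·(54 - 24) - 19 ≡ 20. → (24, 20)
5G: (24, 20) + (31, 11). λ = (11 - 20)/(31 - 24) ≡ 64/7 mod 73. 7⁻¹ ≡ 21 (mod 73) since 7·21 = 147 ≡ 1, so λ ≡ 30.
  x = λ² - 24 - 31 = 900 - 55 ≡ 42; y = λ·(24 - 42) - 20 ≡ 24. → (42, 24)

(42, 24)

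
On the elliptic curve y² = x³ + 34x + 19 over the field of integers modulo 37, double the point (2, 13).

(30, 20)

tangent at (2, 13): λ = (3·2² + 34)/(2·13) ≡ 9/26. 26⁻¹ ≡ 10 (mod 37), so λ ≡ 9·10 ≡ 16.
  x = λ² - 2 - 2 = 256 - 4 ≡ 30; y = λ·(2 - 30) - 13 ≡ 20. → (30, 20)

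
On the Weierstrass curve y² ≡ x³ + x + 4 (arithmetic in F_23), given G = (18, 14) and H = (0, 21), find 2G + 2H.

First 2G:
Repeated addition: build up to 2G.
2G: tangent at (18, 14): λ = (3·18² + 1)/(2·14) ≡ 7/5. 5⁻¹ ≡ 14 (mod 23) since 5·14 = 70 ≡ 1, so λ ≡ 7·14 ≡ 6.
  x = λ² - 18 - 18 = 36 - 36 ≡ 0; y = λ·(18 - 0) - 14 ≡ 2. → (0, 2)
2G = (0, 2).
Next 2H:
Repeated addition: build up to 2H.
2H: tangent at (0, 21): λ = (3·0² + 1)/(2·21) ≡ 1/19. 19⁻¹ ≡ 17 (mod 23) since 19·17 = 323 ≡ 1, so λ ≡ 1·17 ≡ 17.
  x = λ² - 0 - 0 = 289 - 0 ≡ 13; y = λ·(0 - 13) - 21 ≡ 11. → (13, 11)
2H = (13, 11).
Finally 2G + 2H:
(0, 2) + (13, 11). λ = (11 - 2)/(13 - 0) ≡ 9/13 mod 23. 13⁻¹ ≡ 16 (mod 23), so λ ≡ 6.
  x = λ² - 0 - 13 = 36 - 13 ≡ 0; y = λ·(0 - 0) - 2 ≡ 21. → (0, 21)

(0, 21)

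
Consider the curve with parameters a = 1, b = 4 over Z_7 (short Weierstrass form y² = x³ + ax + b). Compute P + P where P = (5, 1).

tangent at (5, 1): λ = (3·5² + 1)/(2·1) ≡ 6/2. 2⁻¹ ≡ 4 (mod 7) since 2·4 = 8 ≡ 1, so λ ≡ 6·4 ≡ 3.
  x = λ² - 5 - 5 = 9 - 10 ≡ 6; y = λ·(5 - 6) - 1 ≡ 3. → (6, 3)

(6, 3)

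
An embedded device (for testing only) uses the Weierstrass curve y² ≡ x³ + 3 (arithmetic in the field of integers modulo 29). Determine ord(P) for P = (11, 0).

2

2P: (11, 0) + (11, 0): same x and y₁ ≡ -y₂, so the sum is 𝒪.
2P = 𝒪, so the order is 2.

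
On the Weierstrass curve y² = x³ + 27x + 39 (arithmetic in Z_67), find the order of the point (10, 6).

2P: tangent at (10, 6): λ = (3·10² + 27)/(2·6) ≡ 59/12. 12⁻¹ ≡ 28 (mod 67), so λ ≡ 59·28 ≡ 44.
  x = λ² - 10 - 10 = 1936 - 20 ≡ 40; y = λ·(10 - 40) - 6 ≡ 14. → (40, 14)
3P: (40, 14) + (10, 6). λ = (6 - 14)/(10 - 40) ≡ 59/37 mod 67. 37⁻¹ ≡ 29 (mod 67) since 37·29 = 1073 ≡ 1, so λ ≡ 36.
  x = λ² - 40 - 10 = 1296 - 50 ≡ 40; y = λ·(40 - 40) - 14 ≡ 53. → (40, 53)
4P: (40, 53) + (10, 6). λ = (6 - 53)/(10 - 40) ≡ 20/37 mod 67. 37⁻¹ ≡ 29 (mod 67), so λ ≡ 44.
  x = λ² - 40 - 10 = 1936 - 50 ≡ 10; y = λ·(40 - 10) - 53 ≡ 61. → (10, 61)
5P: (10, 61) + (10, 6): same x and y₁ ≡ -y₂, so the sum is ∞.
5P = ∞, so the order is 5.

5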